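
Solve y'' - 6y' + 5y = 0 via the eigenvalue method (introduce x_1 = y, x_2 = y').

Let x_1 = y, x_2 = y'. Then x_1' = x_2 and x_2' = -5x_1 + 6x_2.
A = [[0,1],[-5,6]]; det(A-λI) = λ^2 - 6λ + 5.
Eigenvalues λ = 5, 1 with eigenvectors (1,5), (1,1).

y(t) = C_1e^(5t) + C_2e^(t)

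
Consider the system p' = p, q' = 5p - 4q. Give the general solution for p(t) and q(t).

Coefficient matrix A = [[1, 0], [5, -4]].
Characteristic polynomial det(A - λI) = λ^2 + 3λ - 4 = 0.
Eigenvalues λ = 1, -4.
For λ=1: (A-λI) row 2 is [5, -5], so an eigenvector is (1, 1).
For λ=-4: (A-λI) row 1 is [5, 0], so an eigenvector is (0, -1).
General solution: c_1e^(t)(1,1) + c_2e^(-4t)(0,-1).

p(t) = c_1e^(t), q(t) = c_1e^(t) - c_2e^(-4t)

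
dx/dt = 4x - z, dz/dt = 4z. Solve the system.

x(t) = C_1e^(4t) + C_2te^(4t) - 2C_2e^(4t), z(t) = -C_2e^(4t)

Coefficient matrix A = [[4, -1], [0, 4]].
Characteristic polynomial det(A - λI) = λ^2 - 8λ + 16 = 0.
Single eigenvalue λ = 4 with algebraic multiplicity 2.
Eigenvector v = (1,0); generalized eigenvector w with (A-λI)w=v is (-2,-1).
General solution: e^(4t)[C_1·v + C_2·(t·v + w)].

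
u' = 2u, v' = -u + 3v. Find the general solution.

Coefficient matrix A = [[2, 0], [-1, 3]].
Characteristic polynomial det(A - λI) = λ^2 - 5λ + 6 = 0.
Eigenvalues λ = 2, 3.
For λ=2: (A-λI) row 2 is [-1, 1], so an eigenvector is (1, 1).
For λ=3: (A-λI) row 1 is [-1, 0], so an eigenvector is (0, -1).
General solution: c_1e^(2t)(1,1) + c_2e^(3t)(0,-1).

u(t) = c_1e^(2t), v(t) = c_1e^(2t) - c_2e^(3t)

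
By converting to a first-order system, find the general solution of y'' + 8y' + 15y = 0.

y(t) = K_1e^(-5t) + K_2e^(-3t)

Let x_1 = y, x_2 = y'. Then x_1' = x_2 and x_2' = -15x_1 - 8x_2.
A = [[0,1],[-15,-8]]; det(A-λI) = λ^2 + 8λ + 15.
Eigenvalues λ = -5, -3 with eigenvectors (1,-5), (1,-3).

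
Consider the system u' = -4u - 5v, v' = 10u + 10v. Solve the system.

Coefficient matrix A = [[-4, -5], [10, 10]].
Characteristic polynomial det(A - λI) = λ^2 - 6λ + 10 = 0.
Eigenvalues λ = 3 ± i (complex conjugate pair).
For λ=3+i: an eigenvector is (2,-3) - i(1,-1) = (2 - i, -3 + i).
A real fundamental pair from Re and Im of e^((3+i)t)v: X_1 = e^(3t)(cos(t)·(2,-3) + sin(t)·(1,-1)), X_2 = e^(3t)(sin(t)·(2,-3) - cos(t)·(1,-1)).
General solution: C_1X_1 + C_2X_2.

u(t) = C_1e^(3t)sin(t) + 2C_1e^(3t)cos(t) + 2C_2e^(3t)sin(t) - C_2e^(3t)cos(t), v(t) = -C_1e^(3t)sin(t) - 3C_1e^(3t)cos(t) - 3C_2e^(3t)sin(t) + C_2e^(3t)cos(t)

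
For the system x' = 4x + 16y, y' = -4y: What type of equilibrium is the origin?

saddle

A = [[4,16],[0,-4]]; det(A-λI) = λ^2 - 16.
λ = 4, -4: opposite signs.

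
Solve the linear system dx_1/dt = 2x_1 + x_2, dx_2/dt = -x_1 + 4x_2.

x_1(t) = -K_1e^(3t) - K_2te^(3t) - 2K_2e^(3t), x_2(t) = -K_1e^(3t) - K_2te^(3t) - 3K_2e^(3t)

Coefficient matrix A = [[2, 1], [-1, 4]].
Characteristic polynomial det(A - λI) = λ^2 - 6λ + 9 = 0.
Single eigenvalue λ = 3 with algebraic multiplicity 2.
Eigenvector v = (-1,-1); generalized eigenvector w with (A-λI)w=v is (-2,-3).
General solution: e^(3t)[K_1·v + K_2·(t·v + w)].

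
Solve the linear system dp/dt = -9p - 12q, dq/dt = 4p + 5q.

Coefficient matrix A = [[-9, -12], [4, 5]].
Characteristic polynomial det(A - λI) = λ^2 + 4λ + 3 = 0.
Eigenvalues λ = -1, -3.
For λ=-1: (A-λI) row 1 is [-8, -12], so an eigenvector is (-3, 2).
For λ=-3: (A-λI) row 1 is [-6, -12], so an eigenvector is (-2, 1).
General solution: c_1e^(-t)(-3,2) + c_2e^(-3t)(-2,1).

p(t) = -3c_1e^(-t) - 2c_2e^(-3t), q(t) = 2c_1e^(-t) + c_2e^(-3t)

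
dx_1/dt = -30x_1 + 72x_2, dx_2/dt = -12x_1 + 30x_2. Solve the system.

Coefficient matrix A = [[-30, 72], [-12, 30]].
Characteristic polynomial det(A - λI) = λ^2 - 36 = 0.
Eigenvalues λ = -6, 6.
For λ=-6: (A-λI) row 1 is [-24, 72], so an eigenvector is (3, 1).
For λ=6: (A-λI) row 1 is [-36, 72], so an eigenvector is (2, 1).
General solution: c_1e^(-6t)(3,1) + c_2e^(6t)(2,1).

x_1(t) = 3c_1e^(-6t) + 2c_2e^(6t), x_2(t) = c_1e^(-6t) + c_2e^(6t)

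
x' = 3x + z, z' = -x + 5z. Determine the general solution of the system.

x(t) = c_1e^(4t) + c_2te^(4t) - 3c_2e^(4t), z(t) = c_1e^(4t) + c_2te^(4t) - 2c_2e^(4t)

Coefficient matrix A = [[3, 1], [-1, 5]].
Characteristic polynomial det(A - λI) = λ^2 - 8λ + 16 = 0.
Single eigenvalue λ = 4 with algebraic multiplicity 2.
Eigenvector v = (1,1); generalized eigenvector w with (A-λI)w=v is (-3,-2).
General solution: e^(4t)[c_1·v + c_2·(t·v + w)].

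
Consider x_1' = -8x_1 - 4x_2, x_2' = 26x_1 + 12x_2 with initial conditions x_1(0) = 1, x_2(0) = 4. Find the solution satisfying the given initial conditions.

Coefficient matrix A = [[-8, -4], [26, 12]].
Characteristic polynomial det(A - λI) = λ^2 - 4λ + 8 = 0.
Eigenvalues λ = 2 ± 2i (complex conjugate pair).
For λ=2+2i: an eigenvector is (1,-3) - i(1,-2) = (1 - i, -3 + 2i).
A real fundamental pair from Re and Im of e^((2+2i)t)v: X_1 = e^(2t)(cos(2t)·(1,-3) + sin(2t)·(1,-2)), X_2 = e^(2t)(sin(2t)·(1,-3) - cos(2t)·(1,-2)).
General solution: C_1X_1 + C_2X_2.
Applying x_1(0)=1, x_2(0)=4 gives C_1=-6, C_2=-7.

x_1(t) = -13e^(2t)sin(2t) + e^(2t)cos(2t), x_2(t) = 33e^(2t)sin(2t) + 4e^(2t)cos(2t)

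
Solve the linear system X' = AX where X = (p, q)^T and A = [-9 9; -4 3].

Coefficient matrix A = [[-9, 9], [-4, 3]].
Characteristic polynomial det(A - λI) = λ^2 + 6λ + 9 = 0.
Single eigenvalue λ = -3 with algebraic multiplicity 2.
Eigenvector v = (3,2); generalized eigenvector w with (A-λI)w=v is (1,1).
General solution: e^(-3t)[C_1·v + C_2·(t·v + w)].

p(t) = 3C_1e^(-3t) + 3C_2te^(-3t) + C_2e^(-3t), q(t) = 2C_1e^(-3t) + 2C_2te^(-3t) + C_2e^(-3t)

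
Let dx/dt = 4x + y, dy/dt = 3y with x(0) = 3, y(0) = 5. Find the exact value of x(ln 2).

88

A = [[4,1],[0,3]]; eigenvalues λ = 3, 4.
Eigenvectors: (-1,1) for λ=3, (1,0) for λ=4.
From the initial condition, c_1 = 5, c_2 = 8.
x(ln 2) = (5)(2^3)(-1) + (8)(2^4)(1) = 88.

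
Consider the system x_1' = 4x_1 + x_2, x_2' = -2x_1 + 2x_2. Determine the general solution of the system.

Coefficient matrix A = [[4, 1], [-2, 2]].
Characteristic polynomial det(A - λI) = λ^2 - 6λ + 10 = 0.
Eigenvalues λ = 3 ± i (complex conjugate pair).
For λ=3+i: an eigenvector is (1,-1) - i(0,-1) = (1, -1 + i).
A real fundamental pair from Re and Im of e^((3+i)t)v: X_1 = e^(3t)(cos(t)·(1,-1) + sin(t)·(0,-1)), X_2 = e^(3t)(sin(t)·(1,-1) - cos(t)·(0,-1)).
General solution: K_1X_1 + K_2X_2.

x_1(t) = K_1e^(3t)cos(t) + K_2e^(3t)sin(t), x_2(t) = -K_1e^(3t)sin(t) - K_1e^(3t)cos(t) - K_2e^(3t)sin(t) + K_2e^(3t)cos(t)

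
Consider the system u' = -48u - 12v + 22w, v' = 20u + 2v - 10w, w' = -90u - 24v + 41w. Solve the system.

Coefficient matrix A = [[-48, -12, 22], [20, 2, -10], [-90, -24, 41]].
det(A - λI) = 0 gives eigenvalues λ = -4, -3, 2.
For λ=-4: eigenvector (1,0,2).
For λ=-3: eigenvector (-2,2,-3).
For λ=2: eigenvector (-2,1,-4).
General solution: K_1e^(-4t)(1,0,2) + K_2e^(-3t)(-2,2,-3) + K_3e^(2t)(-2,1,-4).

u(t) = K_1e^(-4t) - 2K_2e^(-3t) - 2K_3e^(2t), v(t) = 2K_2e^(-3t) + K_3e^(2t), w(t) = 2K_1e^(-4t) - 3K_2e^(-3t) - 4K_3e^(2t)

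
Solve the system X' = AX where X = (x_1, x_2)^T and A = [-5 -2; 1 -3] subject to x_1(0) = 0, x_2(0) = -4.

x_1(t) = 8e^(-4t)sin(t), x_2(t) = -4e^(-4t)sin(t) - 4e^(-4t)cos(t)

Coefficient matrix A = [[-5, -2], [1, -3]].
Characteristic polynomial det(A - λI) = λ^2 + 8λ + 17 = 0.
Eigenvalues λ = -4 ± i (complex conjugate pair).
For λ=-4+i: an eigenvector is (-1,0) - i(1,-1) = (-1 - i, 0 + i).
A real fundamental pair from Re and Im of e^((-4+i)t)v: X_1 = e^(-4t)(cos(t)·(-1,0) + sin(t)·(1,-1)), X_2 = e^(-4t)(sin(t)·(-1,0) - cos(t)·(1,-1)).
General solution: K_1X_1 + K_2X_2.
Applying x_1(0)=0, x_2(0)=-4 gives K_1=4, K_2=-4.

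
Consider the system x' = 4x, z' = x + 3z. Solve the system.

x(t) = c_2e^(4t), z(t) = -c_1e^(3t) + c_2e^(4t)

Coefficient matrix A = [[4, 0], [1, 3]].
Characteristic polynomial det(A - λI) = λ^2 - 7λ + 12 = 0.
Eigenvalues λ = 3, 4.
For λ=3: (A-λI) row 1 is [1, 0], so an eigenvector is (0, -1).
For λ=4: (A-λI) row 2 is [1, -1], so an eigenvector is (1, 1).
General solution: c_1e^(3t)(0,-1) + c_2e^(4t)(1,1).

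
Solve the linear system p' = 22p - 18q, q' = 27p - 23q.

p(t) = 2K_1e^(-5t) + K_2e^(4t), q(t) = 3K_1e^(-5t) + K_2e^(4t)

Coefficient matrix A = [[22, -18], [27, -23]].
Characteristic polynomial det(A - λI) = λ^2 + λ - 20 = 0.
Eigenvalues λ = -5, 4.
For λ=-5: (A-λI) row 1 is [27, -18], so an eigenvector is (2, 3).
For λ=4: (A-λI) row 1 is [18, -18], so an eigenvector is (1, 1).
General solution: K_1e^(-5t)(2,3) + K_2e^(4t)(1,1).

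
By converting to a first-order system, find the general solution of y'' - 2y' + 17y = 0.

y(t) = c_1e^(t)cos(4t) + c_2e^(t)sin(4t)

Let x_1 = y, x_2 = y'. Then x_1' = x_2 and x_2' = -17x_1 + 2x_2.
A = [[0,1],[-17,2]]; det(A-λI) = λ^2 - 2λ + 17.
Eigenvalues λ = 1 ± 4i.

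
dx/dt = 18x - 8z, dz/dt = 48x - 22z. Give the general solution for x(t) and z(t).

Coefficient matrix A = [[18, -8], [48, -22]].
Characteristic polynomial det(A - λI) = λ^2 + 4λ - 12 = 0.
Eigenvalues λ = -6, 2.
For λ=-6: (A-λI) row 1 is [24, -8], so an eigenvector is (-1, -3).
For λ=2: (A-λI) row 1 is [16, -8], so an eigenvector is (-1, -2).
General solution: C_1e^(-6t)(-1,-3) + C_2e^(2t)(-1,-2).

x(t) = -C_1e^(-6t) - C_2e^(2t), z(t) = -3C_1e^(-6t) - 2C_2e^(2t)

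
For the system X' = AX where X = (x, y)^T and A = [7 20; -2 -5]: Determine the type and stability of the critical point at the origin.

A = [[7,20],[-2,-5]]; det(A-λI) = λ^2 - 2λ + 5.
λ = 1 ± 2i: positive real part.

unstable spiral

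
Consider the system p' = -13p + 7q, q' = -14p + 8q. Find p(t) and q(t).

p(t) = K_1e^(t) + K_2e^(-6t), q(t) = 2K_1e^(t) + K_2e^(-6t)

Coefficient matrix A = [[-13, 7], [-14, 8]].
Characteristic polynomial det(A - λI) = λ^2 + 5λ - 6 = 0.
Eigenvalues λ = 1, -6.
For λ=1: (A-λI) row 1 is [-14, 7], so an eigenvector is (1, 2).
For λ=-6: (A-λI) row 1 is [-7, 7], so an eigenvector is (1, 1).
General solution: K_1e^(t)(1,2) + K_2e^(-6t)(1,1).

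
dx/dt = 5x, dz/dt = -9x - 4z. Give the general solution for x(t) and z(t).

x(t) = C_1e^(5t), z(t) = -C_1e^(5t) + C_2e^(-4t)

Coefficient matrix A = [[5, 0], [-9, -4]].
Characteristic polynomial det(A - λI) = λ^2 - λ - 20 = 0.
Eigenvalues λ = 5, -4.
For λ=5: (A-λI) row 2 is [-9, -9], so an eigenvector is (1, -1).
For λ=-4: (A-λI) row 1 is [9, 0], so an eigenvector is (0, 1).
General solution: C_1e^(5t)(1,-1) + C_2e^(-4t)(0,1).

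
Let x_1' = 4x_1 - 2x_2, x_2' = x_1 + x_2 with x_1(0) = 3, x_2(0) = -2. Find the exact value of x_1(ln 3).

A = [[4,-2],[1,1]]; eigenvalues λ = 3, 2.
Eigenvectors: (2,1) for λ=3, (1,1) for λ=2.
From the initial condition, c_1 = 5, c_2 = -7.
x_1(ln 3) = (5)(3^3)(2) + (-7)(3^2)(1) = 207.

207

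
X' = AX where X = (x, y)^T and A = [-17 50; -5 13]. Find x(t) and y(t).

Coefficient matrix A = [[-17, 50], [-5, 13]].
Characteristic polynomial det(A - λI) = λ^2 + 4λ + 29 = 0.
Eigenvalues λ = -2 ± 5i (complex conjugate pair).
For λ=-2+5i: an eigenvector is (-3,-1) - i(-1,0) = (-3 + i, -1).
A real fundamental pair from Re and Im of e^((-2+5i)t)v: X_1 = e^(-2t)(cos(5t)·(-3,-1) + sin(5t)·(-1,0)), X_2 = e^(-2t)(sin(5t)·(-3,-1) - cos(5t)·(-1,0)).
General solution: c_1X_1 + c_2X_2.

x(t) = -c_1e^(-2t)sin(5t) - 3c_1e^(-2t)cos(5t) - 3c_2e^(-2t)sin(5t) + c_2e^(-2t)cos(5t), y(t) = -c_1e^(-2t)cos(5t) - c_2e^(-2t)sin(5t)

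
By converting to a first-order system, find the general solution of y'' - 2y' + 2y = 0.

Let x_1 = y, x_2 = y'. Then x_1' = x_2 and x_2' = -2x_1 + 2x_2.
A = [[0,1],[-2,2]]; det(A-λI) = λ^2 - 2λ + 2.
Eigenvalues λ = 1 ± i.

y(t) = K_1e^(t)cos(t) + K_2e^(t)sin(t)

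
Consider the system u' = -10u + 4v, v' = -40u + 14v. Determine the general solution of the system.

Coefficient matrix A = [[-10, 4], [-40, 14]].
Characteristic polynomial det(A - λI) = λ^2 - 4λ + 20 = 0.
Eigenvalues λ = 2 ± 4i (complex conjugate pair).
For λ=2+4i: an eigenvector is (0,-1) - i(-1,-3) = (0 + i, -1 + 3i).
A real fundamental pair from Re and Im of e^((2+4i)t)v: X_1 = e^(2t)(cos(4t)·(0,-1) + sin(4t)·(-1,-3)), X_2 = e^(2t)(sin(4t)·(0,-1) - cos(4t)·(-1,-3)).
General solution: K_1X_1 + K_2X_2.

u(t) = -K_1e^(2t)sin(4t) + K_2e^(2t)cos(4t), v(t) = -3K_1e^(2t)sin(4t) - K_1e^(2t)cos(4t) - K_2e^(2t)sin(4t) + 3K_2e^(2t)cos(4t)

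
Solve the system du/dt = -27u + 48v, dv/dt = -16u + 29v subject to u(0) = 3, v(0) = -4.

Coefficient matrix A = [[-27, 48], [-16, 29]].
Characteristic polynomial det(A - λI) = λ^2 - 2λ - 15 = 0.
Eigenvalues λ = 5, -3.
For λ=5: (A-λI) row 1 is [-32, 48], so an eigenvector is (3, 2).
For λ=-3: (A-λI) row 1 is [-24, 48], so an eigenvector is (-2, -1).
General solution: K_1e^(5t)(3,2) + K_2e^(-3t)(-2,-1).
Applying u(0)=3, v(0)=-4 gives K_1=-11, K_2=-18.

u(t) = -33e^(5t) + 36e^(-3t), v(t) = -22e^(5t) + 18e^(-3t)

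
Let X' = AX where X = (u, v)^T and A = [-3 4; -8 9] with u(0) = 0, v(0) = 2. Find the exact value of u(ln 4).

2040

A = [[-3,4],[-8,9]]; eigenvalues λ = 5, 1.
Eigenvectors: (-1,-2) for λ=5, (1,1) for λ=1.
From the initial condition, c_1 = -2, c_2 = -2.
u(ln 4) = (-2)(4^5)(-1) + (-2)(4^1)(1) = 2040.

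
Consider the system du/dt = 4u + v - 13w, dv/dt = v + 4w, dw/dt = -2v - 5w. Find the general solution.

Coefficient matrix A = [[4, 1, -13], [0, 1, 4], [0, -2, -5]].
det(A - λI) = 0 gives eigenvalues λ = -3, 4, -1.
For λ=-3: eigenvector (-2,1,-1).
For λ=4: eigenvector (1,0,0).
For λ=-1: eigenvector (-3,2,-1).
General solution: c_1e^(-3t)(-2,1,-1) + c_2e^(4t)(1,0,0) + c_3e^(-t)(-3,2,-1).

u(t) = -2c_1e^(-3t) + c_2e^(4t) - 3c_3e^(-t), v(t) = c_1e^(-3t) + 2c_3e^(-t), w(t) = -c_1e^(-3t) - c_3e^(-t)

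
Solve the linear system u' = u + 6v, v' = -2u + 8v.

u(t) = -2c_1e^(4t) + 3c_2e^(5t), v(t) = -c_1e^(4t) + 2c_2e^(5t)

Coefficient matrix A = [[1, 6], [-2, 8]].
Characteristic polynomial det(A - λI) = λ^2 - 9λ + 20 = 0.
Eigenvalues λ = 4, 5.
For λ=4: (A-λI) row 1 is [-3, 6], so an eigenvector is (-2, -1).
For λ=5: (A-λI) row 1 is [-4, 6], so an eigenvector is (3, 2).
General solution: c_1e^(4t)(-2,-1) + c_2e^(5t)(3,2).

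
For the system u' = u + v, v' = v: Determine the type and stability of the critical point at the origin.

A = [[1,1],[0,1]]; det(A-λI) = λ^2 - 2λ + 1.
repeated λ = 1 with a single eigenvector.

unstable improper node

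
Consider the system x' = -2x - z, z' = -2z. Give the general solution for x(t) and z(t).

x(t) = C_1e^(-2t) + C_2te^(-2t) + 2C_2e^(-2t), z(t) = -C_2e^(-2t)

Coefficient matrix A = [[-2, -1], [0, -2]].
Characteristic polynomial det(A - λI) = λ^2 + 4λ + 4 = 0.
Single eigenvalue λ = -2 with algebraic multiplicity 2.
Eigenvector v = (1,0); generalized eigenvector w with (A-λI)w=v is (2,-1).
General solution: e^(-2t)[C_1·v + C_2·(t·v + w)].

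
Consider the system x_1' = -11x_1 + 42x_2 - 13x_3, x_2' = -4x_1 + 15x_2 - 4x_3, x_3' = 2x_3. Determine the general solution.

x_1(t) = 7c_1e^(t) + 3c_2e^(3t) - c_3e^(2t), x_2(t) = 2c_1e^(t) + c_2e^(3t), x_3(t) = c_3e^(2t)

Coefficient matrix A = [[-11, 42, -13], [-4, 15, -4], [0, 0, 2]].
det(A - λI) = 0 gives eigenvalues λ = 1, 3, 2.
For λ=1: eigenvector (7,2,0).
For λ=3: eigenvector (3,1,0).
For λ=2: eigenvector (-1,0,1).
General solution: c_1e^(t)(7,2,0) + c_2e^(3t)(3,1,0) + c_3e^(2t)(-1,0,1).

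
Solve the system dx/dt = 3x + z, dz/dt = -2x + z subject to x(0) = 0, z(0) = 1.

x(t) = e^(2t)sin(t), z(t) = -e^(2t)sin(t) + e^(2t)cos(t)

Coefficient matrix A = [[3, 1], [-2, 1]].
Characteristic polynomial det(A - λI) = λ^2 - 4λ + 5 = 0.
Eigenvalues λ = 2 ± i (complex conjugate pair).
For λ=2+i: an eigenvector is (-1,1) - i(0,1) = (-1, 1 - i).
A real fundamental pair from Re and Im of e^((2+i)t)v: X_1 = e^(2t)(cos(t)·(-1,1) + sin(t)·(0,1)), X_2 = e^(2t)(sin(t)·(-1,1) - cos(t)·(0,1)).
General solution: C_1X_1 + C_2X_2.
Applying x(0)=0, z(0)=1 gives C_1=0, C_2=-1.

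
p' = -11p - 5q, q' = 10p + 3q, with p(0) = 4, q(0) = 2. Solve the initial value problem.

p(t) = -38e^(-4t)sin(t) + 4e^(-4t)cos(t), q(t) = 54e^(-4t)sin(t) + 2e^(-4t)cos(t)

Coefficient matrix A = [[-11, -5], [10, 3]].
Characteristic polynomial det(A - λI) = λ^2 + 8λ + 17 = 0.
Eigenvalues λ = -4 ± i (complex conjugate pair).
For λ=-4+i: an eigenvector is (2,-3) - i(1,-1) = (2 - i, -3 + i).
A real fundamental pair from Re and Im of e^((-4+i)t)v: X_1 = e^(-4t)(cos(t)·(2,-3) + sin(t)·(1,-1)), X_2 = e^(-4t)(sin(t)·(2,-3) - cos(t)·(1,-1)).
General solution: C_1X_1 + C_2X_2.
Applying p(0)=4, q(0)=2 gives C_1=-6, C_2=-16.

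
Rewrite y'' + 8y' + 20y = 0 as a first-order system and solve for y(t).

Let x_1 = y, x_2 = y'. Then x_1' = x_2 and x_2' = -20x_1 - 8x_2.
A = [[0,1],[-20,-8]]; det(A-λI) = λ^2 + 8λ + 20.
Eigenvalues λ = -4 ± 2i.

y(t) = K_1e^(-4t)cos(2t) + K_2e^(-4t)sin(2t)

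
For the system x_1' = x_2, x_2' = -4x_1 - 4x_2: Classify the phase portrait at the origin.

A = [[0,1],[-4,-4]]; det(A-λI) = λ^2 + 4λ + 4.
repeated λ = -2 with a single eigenvector.

stable improper node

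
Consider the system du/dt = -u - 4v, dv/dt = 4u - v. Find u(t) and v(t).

u(t) = K_1e^(-t)sin(4t) - K_2e^(-t)cos(4t), v(t) = -K_1e^(-t)cos(4t) - K_2e^(-t)sin(4t)

Coefficient matrix A = [[-1, -4], [4, -1]].
Characteristic polynomial det(A - λI) = λ^2 + 2λ + 17 = 0.
Eigenvalues λ = -1 ± 4i (complex conjugate pair).
For λ=-1+4i: an eigenvector is (0,-1) - i(1,0) = (0 - i, -1).
A real fundamental pair from Re and Im of e^((-1+4i)t)v: X_1 = e^(-t)(cos(4t)·(0,-1) + sin(4t)·(1,0)), X_2 = e^(-t)(sin(4t)·(0,-1) - cos(4t)·(1,0)).
General solution: K_1X_1 + K_2X_2.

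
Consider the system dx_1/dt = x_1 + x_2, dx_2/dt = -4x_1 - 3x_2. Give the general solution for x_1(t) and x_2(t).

x_1(t) = K_1e^(-t) + K_2te^(-t) + 2K_2e^(-t), x_2(t) = -2K_1e^(-t) - 2K_2te^(-t) - 3K_2e^(-t)

Coefficient matrix A = [[1, 1], [-4, -3]].
Characteristic polynomial det(A - λI) = λ^2 + 2λ + 1 = 0.
Single eigenvalue λ = -1 with algebraic multiplicity 2.
Eigenvector v = (1,-2); generalized eigenvector w with (A-λI)w=v is (2,-3).
General solution: e^(-t)[K_1·v + K_2·(t·v + w)].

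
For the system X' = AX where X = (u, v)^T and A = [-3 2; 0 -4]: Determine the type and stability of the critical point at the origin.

stable node

A = [[-3,2],[0,-4]]; det(A-λI) = λ^2 + 7λ + 12.
λ = -4, -3: both negative.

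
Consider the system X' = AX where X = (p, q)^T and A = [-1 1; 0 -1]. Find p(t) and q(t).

Coefficient matrix A = [[-1, 1], [0, -1]].
Characteristic polynomial det(A - λI) = λ^2 + 2λ + 1 = 0.
Single eigenvalue λ = -1 with algebraic multiplicity 2.
Eigenvector v = (-1,0); generalized eigenvector w with (A-λI)w=v is (3,-1).
General solution: e^(-t)[C_1·v + C_2·(t·v + w)].

p(t) = -C_1e^(-t) - C_2te^(-t) + 3C_2e^(-t), q(t) = -C_2e^(-t)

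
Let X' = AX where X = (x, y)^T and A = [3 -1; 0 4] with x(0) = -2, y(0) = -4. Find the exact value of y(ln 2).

-64

A = [[3,-1],[0,4]]; eigenvalues λ = 3, 4.
Eigenvectors: (1,0) for λ=3, (-1,1) for λ=4.
From the initial condition, c_1 = -6, c_2 = -4.
y(ln 2) = (-6)(2^3)(0) + (-4)(2^4)(1) = -64.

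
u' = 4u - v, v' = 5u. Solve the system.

Coefficient matrix A = [[4, -1], [5, 0]].
Characteristic polynomial det(A - λI) = λ^2 - 4λ + 5 = 0.
Eigenvalues λ = 2 ± i (complex conjugate pair).
For λ=2+i: an eigenvector is (0,-1) - i(1,2) = (0 - i, -1 - 2i).
A real fundamental pair from Re and Im of e^((2+i)t)v: X_1 = e^(2t)(cos(t)·(0,-1) + sin(t)·(1,2)), X_2 = e^(2t)(sin(t)·(0,-1) - cos(t)·(1,2)).
General solution: K_1X_1 + K_2X_2.

u(t) = K_1e^(2t)sin(t) - K_2e^(2t)cos(t), v(t) = 2K_1e^(2t)sin(t) - K_1e^(2t)cos(t) - K_2e^(2t)sin(t) - 2K_2e^(2t)cos(t)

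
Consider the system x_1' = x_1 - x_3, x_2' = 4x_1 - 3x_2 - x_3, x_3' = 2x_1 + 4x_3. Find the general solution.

Coefficient matrix A = [[1, 0, -1], [4, -3, -1], [2, 0, 4]].
det(A - λI) = 0 gives eigenvalues λ = 2, -3, 3.
For λ=2: eigenvector (1,1,-1).
For λ=-3: eigenvector (0,1,0).
For λ=3: eigenvector (-1,-1,2).
General solution: c_1e^(2t)(1,1,-1) + c_2e^(-3t)(0,1,0) + c_3e^(3t)(-1,-1,2).

x_1(t) = c_1e^(2t) - c_3e^(3t), x_2(t) = c_1e^(2t) + c_2e^(-3t) - c_3e^(3t), x_3(t) = -c_1e^(2t) + 2c_3e^(3t)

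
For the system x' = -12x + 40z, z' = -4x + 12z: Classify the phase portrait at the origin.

A = [[-12,40],[-4,12]]; det(A-λI) = λ^2 + 16.
λ = 0 ± 4i: zero real part.

center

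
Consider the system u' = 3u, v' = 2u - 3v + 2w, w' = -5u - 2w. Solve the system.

u(t) = -K_3e^(3t), v(t) = 2K_1e^(-2t) + K_2e^(-3t), w(t) = K_1e^(-2t) + K_3e^(3t)

Coefficient matrix A = [[3, 0, 0], [2, -3, 2], [-5, 0, -2]].
det(A - λI) = 0 gives eigenvalues λ = -2, -3, 3.
For λ=-2: eigenvector (0,2,1).
For λ=-3: eigenvector (0,1,0).
For λ=3: eigenvector (-1,0,1).
General solution: K_1e^(-2t)(0,2,1) + K_2e^(-3t)(0,1,0) + K_3e^(3t)(-1,0,1).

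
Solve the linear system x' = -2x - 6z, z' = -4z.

x(t) = 3c_1e^(-4t) + c_2e^(-2t), z(t) = c_1e^(-4t)

Coefficient matrix A = [[-2, -6], [0, -4]].
Characteristic polynomial det(A - λI) = λ^2 + 6λ + 8 = 0.
Eigenvalues λ = -4, -2.
For λ=-4: (A-λI) row 1 is [2, -6], so an eigenvector is (3, 1).
For λ=-2: (A-λI) row 1 is [0, -6], so an eigenvector is (1, 0).
General solution: c_1e^(-4t)(3,1) + c_2e^(-2t)(1,0).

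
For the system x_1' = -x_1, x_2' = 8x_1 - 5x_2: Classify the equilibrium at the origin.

A = [[-1,0],[8,-5]]; det(A-λI) = λ^2 + 6λ + 5.
λ = -1, -5: both negative.

stable node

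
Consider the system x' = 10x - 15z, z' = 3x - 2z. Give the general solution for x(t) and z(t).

Coefficient matrix A = [[10, -15], [3, -2]].
Characteristic polynomial det(A - λI) = λ^2 - 8λ + 25 = 0.
Eigenvalues λ = 4 ± 3i (complex conjugate pair).
For λ=4+3i: an eigenvector is (-1,0) - i(-2,-1) = (-1 + 2i, 0 + i).
A real fundamental pair from Re and Im of e^((4+3i)t)v: X_1 = e^(4t)(cos(3t)·(-1,0) + sin(3t)·(-2,-1)), X_2 = e^(4t)(sin(3t)·(-1,0) - cos(3t)·(-2,-1)).
General solution: c_1X_1 + c_2X_2.

x(t) = -2c_1e^(4t)sin(3t) - c_1e^(4t)cos(3t) - c_2e^(4t)sin(3t) + 2c_2e^(4t)cos(3t), z(t) = -c_1e^(4t)sin(3t) + c_2e^(4t)cos(3t)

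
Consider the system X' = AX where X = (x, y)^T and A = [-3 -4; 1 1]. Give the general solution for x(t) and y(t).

Coefficient matrix A = [[-3, -4], [1, 1]].
Characteristic polynomial det(A - λI) = λ^2 + 2λ + 1 = 0.
Single eigenvalue λ = -1 with algebraic multiplicity 2.
Eigenvector v = (-2,1); generalized eigenvector w with (A-λI)w=v is (1,0).
General solution: e^(-t)[c_1·v + c_2·(t·v + w)].

x(t) = -2c_1e^(-t) - 2c_2te^(-t) + c_2e^(-t), y(t) = c_1e^(-t) + c_2te^(-t)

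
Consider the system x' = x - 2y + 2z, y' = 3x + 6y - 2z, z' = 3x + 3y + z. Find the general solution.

x(t) = C_1e^(t) + C_2e^(3t), y(t) = -C_1e^(t) - C_2e^(3t) + C_3e^(4t), z(t) = -C_1e^(t) + C_3e^(4t)

Coefficient matrix A = [[1, -2, 2], [3, 6, -2], [3, 3, 1]].
det(A - λI) = 0 gives eigenvalues λ = 1, 3, 4.
For λ=1: eigenvector (1,-1,-1).
For λ=3: eigenvector (1,-1,0).
For λ=4: eigenvector (0,1,1).
General solution: C_1e^(t)(1,-1,-1) + C_2e^(3t)(1,-1,0) + C_3e^(4t)(0,1,1).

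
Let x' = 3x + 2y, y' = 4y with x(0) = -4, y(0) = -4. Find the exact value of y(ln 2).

A = [[3,2],[0,4]]; eigenvalues λ = 4, 3.
Eigenvectors: (2,1) for λ=4, (-1,0) for λ=3.
From the initial condition, c_1 = -4, c_2 = -4.
y(ln 2) = (-4)(2^4)(1) + (-4)(2^3)(0) = -64.

-64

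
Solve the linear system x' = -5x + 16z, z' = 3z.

x(t) = 2c_1e^(3t) + c_2e^(-5t), z(t) = c_1e^(3t)

Coefficient matrix A = [[-5, 16], [0, 3]].
Characteristic polynomial det(A - λI) = λ^2 + 2λ - 15 = 0.
Eigenvalues λ = 3, -5.
For λ=3: (A-λI) row 1 is [-8, 16], so an eigenvector is (2, 1).
For λ=-5: (A-λI) row 1 is [0, 16], so an eigenvector is (1, 0).
General solution: c_1e^(3t)(2,1) + c_2e^(-5t)(1,0).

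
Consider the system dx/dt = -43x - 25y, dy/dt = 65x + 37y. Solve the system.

x(t) = -C_1e^(-3t)sin(5t) + 2C_1e^(-3t)cos(5t) + 2C_2e^(-3t)sin(5t) + C_2e^(-3t)cos(5t), y(t) = 2C_1e^(-3t)sin(5t) - 3C_1e^(-3t)cos(5t) - 3C_2e^(-3t)sin(5t) - 2C_2e^(-3t)cos(5t)

Coefficient matrix A = [[-43, -25], [65, 37]].
Characteristic polynomial det(A - λI) = λ^2 + 6λ + 34 = 0.
Eigenvalues λ = -3 ± 5i (complex conjugate pair).
For λ=-3+5i: an eigenvector is (2,-3) - i(-1,2) = (2 + i, -3 - 2i).
A real fundamental pair from Re and Im of e^((-3+5i)t)v: X_1 = e^(-3t)(cos(5t)·(2,-3) + sin(5t)·(-1,2)), X_2 = e^(-3t)(sin(5t)·(2,-3) - cos(5t)·(-1,2)).
General solution: C_1X_1 + C_2X_2.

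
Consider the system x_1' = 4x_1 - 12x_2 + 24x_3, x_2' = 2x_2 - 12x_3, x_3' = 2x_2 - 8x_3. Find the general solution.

x_1(t) = 2c_1e^(-2t) + c_2e^(4t), x_2(t) = 3c_1e^(-2t) + 2c_3e^(-4t), x_3(t) = c_1e^(-2t) + c_3e^(-4t)

Coefficient matrix A = [[4, -12, 24], [0, 2, -12], [0, 2, -8]].
det(A - λI) = 0 gives eigenvalues λ = -2, 4, -4.
For λ=-2: eigenvector (2,3,1).
For λ=4: eigenvector (1,0,0).
For λ=-4: eigenvector (0,2,1).
General solution: c_1e^(-2t)(2,3,1) + c_2e^(4t)(1,0,0) + c_3e^(-4t)(0,2,1).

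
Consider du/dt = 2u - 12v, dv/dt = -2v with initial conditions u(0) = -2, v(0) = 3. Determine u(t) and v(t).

Coefficient matrix A = [[2, -12], [0, -2]].
Characteristic polynomial det(A - λI) = λ^2 - 4 = 0.
Eigenvalues λ = 2, -2.
For λ=2: (A-λI) row 1 is [0, -12], so an eigenvector is (1, 0).
For λ=-2: (A-λI) row 1 is [4, -12], so an eigenvector is (3, 1).
General solution: K_1e^(2t)(1,0) + K_2e^(-2t)(3,1).
Applying u(0)=-2, v(0)=3 gives K_1=-11, K_2=3.

u(t) = -11e^(2t) + 9e^(-2t), v(t) = 3e^(-2t)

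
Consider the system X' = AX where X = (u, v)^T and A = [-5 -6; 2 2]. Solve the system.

Coefficient matrix A = [[-5, -6], [2, 2]].
Characteristic polynomial det(A - λI) = λ^2 + 3λ + 2 = 0.
Eigenvalues λ = -1, -2.
For λ=-1: (A-λI) row 1 is [-4, -6], so an eigenvector is (3, -2).
For λ=-2: (A-λI) row 1 is [-3, -6], so an eigenvector is (-2, 1).
General solution: K_1e^(-t)(3,-2) + K_2e^(-2t)(-2,1).

u(t) = 3K_1e^(-t) - 2K_2e^(-2t), v(t) = -2K_1e^(-t) + K_2e^(-2t)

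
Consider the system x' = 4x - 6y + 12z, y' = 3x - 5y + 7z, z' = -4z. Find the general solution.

x(t) = 2c_1e^(t) - c_2e^(-2t) - 3c_3e^(-4t), y(t) = c_1e^(t) - c_2e^(-2t) - 2c_3e^(-4t), z(t) = c_3e^(-4t)

Coefficient matrix A = [[4, -6, 12], [3, -5, 7], [0, 0, -4]].
det(A - λI) = 0 gives eigenvalues λ = 1, -2, -4.
For λ=1: eigenvector (2,1,0).
For λ=-2: eigenvector (-1,-1,0).
For λ=-4: eigenvector (-3,-2,1).
General solution: c_1e^(t)(2,1,0) + c_2e^(-2t)(-1,-1,0) + c_3e^(-4t)(-3,-2,1).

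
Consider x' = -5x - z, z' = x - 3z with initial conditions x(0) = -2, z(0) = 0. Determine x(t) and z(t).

Coefficient matrix A = [[-5, -1], [1, -3]].
Characteristic polynomial det(A - λI) = λ^2 + 8λ + 16 = 0.
Single eigenvalue λ = -4 with algebraic multiplicity 2.
Eigenvector v = (-1,1); generalized eigenvector w with (A-λI)w=v is (-1,2).
General solution: e^(-4t)[K_1·v + K_2·(t·v + w)].
Applying x(0)=-2, z(0)=0 gives K_1=4, K_2=-2.

x(t) = 2te^(-4t) - 2e^(-4t), z(t) = -2te^(-4t)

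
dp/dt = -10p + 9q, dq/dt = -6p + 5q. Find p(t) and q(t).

p(t) = -K_1e^(-t) - 3K_2e^(-4t), q(t) = -K_1e^(-t) - 2K_2e^(-4t)

Coefficient matrix A = [[-10, 9], [-6, 5]].
Characteristic polynomial det(A - λI) = λ^2 + 5λ + 4 = 0.
Eigenvalues λ = -1, -4.
For λ=-1: (A-λI) row 1 is [-9, 9], so an eigenvector is (-1, -1).
For λ=-4: (A-λI) row 1 is [-6, 9], so an eigenvector is (-3, -2).
General solution: K_1e^(-t)(-1,-1) + K_2e^(-4t)(-3,-2).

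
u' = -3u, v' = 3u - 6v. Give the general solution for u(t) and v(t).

u(t) = -c_1e^(-3t), v(t) = -c_1e^(-3t) + c_2e^(-6t)

Coefficient matrix A = [[-3, 0], [3, -6]].
Characteristic polynomial det(A - λI) = λ^2 + 9λ + 18 = 0.
Eigenvalues λ = -3, -6.
For λ=-3: (A-λI) row 2 is [3, -3], so an eigenvector is (-1, -1).
For λ=-6: (A-λI) row 1 is [3, 0], so an eigenvector is (0, 1).
General solution: c_1e^(-3t)(-1,-1) + c_2e^(-6t)(0,1).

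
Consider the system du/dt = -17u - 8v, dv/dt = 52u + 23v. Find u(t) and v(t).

u(t) = -K_1e^(3t)sin(4t) - K_1e^(3t)cos(4t) - K_2e^(3t)sin(4t) + K_2e^(3t)cos(4t), v(t) = 2K_1e^(3t)sin(4t) + 3K_1e^(3t)cos(4t) + 3K_2e^(3t)sin(4t) - 2K_2e^(3t)cos(4t)

Coefficient matrix A = [[-17, -8], [52, 23]].
Characteristic polynomial det(A - λI) = λ^2 - 6λ + 25 = 0.
Eigenvalues λ = 3 ± 4i (complex conjugate pair).
For λ=3+4i: an eigenvector is (-1,3) - i(-1,2) = (-1 + i, 3 - 2i).
A real fundamental pair from Re and Im of e^((3+4i)t)v: X_1 = e^(3t)(cos(4t)·(-1,3) + sin(4t)·(-1,2)), X_2 = e^(3t)(sin(4t)·(-1,3) - cos(4t)·(-1,2)).
General solution: K_1X_1 + K_2X_2.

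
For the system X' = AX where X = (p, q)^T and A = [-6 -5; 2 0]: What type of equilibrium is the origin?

A = [[-6,-5],[2,0]]; det(A-λI) = λ^2 + 6λ + 10.
λ = -3 ± i: negative real part.

stable spiral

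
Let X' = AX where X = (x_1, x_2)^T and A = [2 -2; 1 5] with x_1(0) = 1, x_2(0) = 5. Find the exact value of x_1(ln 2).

A = [[2,-2],[1,5]]; eigenvalues λ = 3, 4.
Eigenvectors: (-2,1) for λ=3, (1,-1) for λ=4.
From the initial condition, c_1 = -6, c_2 = -11.
x_1(ln 2) = (-6)(2^3)(-2) + (-11)(2^4)(1) = -80.

-80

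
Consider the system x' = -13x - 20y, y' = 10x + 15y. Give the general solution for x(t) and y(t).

x(t) = C_1e^(t)sin(2t) - 3C_1e^(t)cos(2t) - 3C_2e^(t)sin(2t) - C_2e^(t)cos(2t), y(t) = -C_1e^(t)sin(2t) + 2C_1e^(t)cos(2t) + 2C_2e^(t)sin(2t) + C_2e^(t)cos(2t)

Coefficient matrix A = [[-13, -20], [10, 15]].
Characteristic polynomial det(A - λI) = λ^2 - 2λ + 5 = 0.
Eigenvalues λ = 1 ± 2i (complex conjugate pair).
For λ=1+2i: an eigenvector is (-3,2) - i(1,-1) = (-3 - i, 2 + i).
A real fundamental pair from Re and Im of e^((1+2i)t)v: X_1 = e^(t)(cos(2t)·(-3,2) + sin(2t)·(1,-1)), X_2 = e^(t)(sin(2t)·(-3,2) - cos(2t)·(1,-1)).
General solution: C_1X_1 + C_2X_2.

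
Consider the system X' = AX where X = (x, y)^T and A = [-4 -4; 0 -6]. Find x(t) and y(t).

Coefficient matrix A = [[-4, -4], [0, -6]].
Characteristic polynomial det(A - λI) = λ^2 + 10λ + 24 = 0.
Eigenvalues λ = -4, -6.
For λ=-4: (A-λI) row 1 is [0, -4], so an eigenvector is (-1, 0).
For λ=-6: (A-λI) row 1 is [2, -4], so an eigenvector is (-2, -1).
General solution: K_1e^(-4t)(-1,0) + K_2e^(-6t)(-2,-1).

x(t) = -K_1e^(-4t) - 2K_2e^(-6t), y(t) = -K_2e^(-6t)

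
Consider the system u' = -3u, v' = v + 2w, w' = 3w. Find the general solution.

Coefficient matrix A = [[-3, 0, 0], [0, 1, 2], [0, 0, 3]].
det(A - λI) = 0 gives eigenvalues λ = 3, 1, -3.
For λ=3: eigenvector (0,1,1).
For λ=1: eigenvector (0,1,0).
For λ=-3: eigenvector (1,0,0).
General solution: C_1e^(3t)(0,1,1) + C_2e^(t)(0,1,0) + C_3e^(-3t)(1,0,0).

u(t) = C_3e^(-3t), v(t) = C_1e^(3t) + C_2e^(t), w(t) = C_1e^(3t)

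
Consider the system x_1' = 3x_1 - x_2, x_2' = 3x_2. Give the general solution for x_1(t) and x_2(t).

x_1(t) = -C_1e^(3t) - C_2te^(3t) - 3C_2e^(3t), x_2(t) = C_2e^(3t)

Coefficient matrix A = [[3, -1], [0, 3]].
Characteristic polynomial det(A - λI) = λ^2 - 6λ + 9 = 0.
Single eigenvalue λ = 3 with algebraic multiplicity 2.
Eigenvector v = (-1,0); generalized eigenvector w with (A-λI)w=v is (-3,1).
General solution: e^(3t)[C_1·v + C_2·(t·v + w)].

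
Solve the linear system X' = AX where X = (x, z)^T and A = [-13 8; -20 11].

Coefficient matrix A = [[-13, 8], [-20, 11]].
Characteristic polynomial det(A - λI) = λ^2 + 2λ + 17 = 0.
Eigenvalues λ = -1 ± 4i (complex conjugate pair).
For λ=-1+4i: an eigenvector is (-1,-1) - i(1,2) = (-1 - i, -1 - 2i).
A real fundamental pair from Re and Im of e^((-1+4i)t)v: X_1 = e^(-t)(cos(4t)·(-1,-1) + sin(4t)·(1,2)), X_2 = e^(-t)(sin(4t)·(-1,-1) - cos(4t)·(1,2)).
General solution: c_1X_1 + c_2X_2.

x(t) = c_1e^(-t)sin(4t) - c_1e^(-t)cos(4t) - c_2e^(-t)sin(4t) - c_2e^(-t)cos(4t), z(t) = 2c_1e^(-t)sin(4t) - c_1e^(-t)cos(4t) - c_2e^(-t)sin(4t) - 2c_2e^(-t)cos(4t)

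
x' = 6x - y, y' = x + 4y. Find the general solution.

Coefficient matrix A = [[6, -1], [1, 4]].
Characteristic polynomial det(A - λI) = λ^2 - 10λ + 25 = 0.
Single eigenvalue λ = 5 with algebraic multiplicity 2.
Eigenvector v = (-1,-1); generalized eigenvector w with (A-λI)w=v is (-2,-1).
General solution: e^(5t)[c_1·v + c_2·(t·v + w)].

x(t) = -c_1e^(5t) - c_2te^(5t) - 2c_2e^(5t), y(t) = -c_1e^(5t) - c_2te^(5t) - c_2e^(5t)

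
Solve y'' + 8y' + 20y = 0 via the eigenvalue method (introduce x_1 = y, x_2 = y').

Let x_1 = y, x_2 = y'. Then x_1' = x_2 and x_2' = -20x_1 - 8x_2.
A = [[0,1],[-20,-8]]; det(A-λI) = λ^2 + 8λ + 20.
Eigenvalues λ = -4 ± 2i.

y(t) = C_1e^(-4t)cos(2t) + C_2e^(-4t)sin(2t)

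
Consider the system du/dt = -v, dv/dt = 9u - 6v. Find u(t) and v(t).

Coefficient matrix A = [[0, -1], [9, -6]].
Characteristic polynomial det(A - λI) = λ^2 + 6λ + 9 = 0.
Single eigenvalue λ = -3 with algebraic multiplicity 2.
Eigenvector v = (-1,-3); generalized eigenvector w with (A-λI)w=v is (0,1).
General solution: e^(-3t)[K_1·v + K_2·(t·v + w)].

u(t) = -K_1e^(-3t) - K_2te^(-3t), v(t) = -3K_1e^(-3t) - 3K_2te^(-3t) + K_2e^(-3t)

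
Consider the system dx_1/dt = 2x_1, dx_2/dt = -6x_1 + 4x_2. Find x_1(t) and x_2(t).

Coefficient matrix A = [[2, 0], [-6, 4]].
Characteristic polynomial det(A - λI) = λ^2 - 6λ + 8 = 0.
Eigenvalues λ = 2, 4.
For λ=2: (A-λI) row 2 is [-6, 2], so an eigenvector is (1, 3).
For λ=4: (A-λI) row 1 is [-2, 0], so an eigenvector is (0, -1).
General solution: c_1e^(2t)(1,3) + c_2e^(4t)(0,-1).

x_1(t) = c_1e^(2t), x_2(t) = 3c_1e^(2t) - c_2e^(4t)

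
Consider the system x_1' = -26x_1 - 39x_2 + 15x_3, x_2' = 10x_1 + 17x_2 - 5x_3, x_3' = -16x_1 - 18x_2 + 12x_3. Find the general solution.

Coefficient matrix A = [[-26, -39, 15], [10, 17, -5], [-16, -18, 12]].
det(A - λI) = 0 gives eigenvalues λ = 4, -3, 2.
For λ=4: eigenvector (1,0,2).
For λ=-3: eigenvector (-3,1,-2).
For λ=2: eigenvector (3,-1,3).
General solution: C_1e^(4t)(1,0,2) + C_2e^(-3t)(-3,1,-2) + C_3e^(2t)(3,-1,3).

x_1(t) = C_1e^(4t) - 3C_2e^(-3t) + 3C_3e^(2t), x_2(t) = C_2e^(-3t) - C_3e^(2t), x_3(t) = 2C_1e^(4t) - 2C_2e^(-3t) + 3C_3e^(2t)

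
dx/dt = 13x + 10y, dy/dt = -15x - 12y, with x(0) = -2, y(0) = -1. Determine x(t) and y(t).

x(t) = -8e^(3t) + 6e^(-2t), y(t) = 8e^(3t) - 9e^(-2t)

Coefficient matrix A = [[13, 10], [-15, -12]].
Characteristic polynomial det(A - λI) = λ^2 - λ - 6 = 0.
Eigenvalues λ = 3, -2.
For λ=3: (A-λI) row 1 is [10, 10], so an eigenvector is (-1, 1).
For λ=-2: (A-λI) row 1 is [15, 10], so an eigenvector is (2, -3).
General solution: K_1e^(3t)(-1,1) + K_2e^(-2t)(2,-3).
Applying x(0)=-2, y(0)=-1 gives K_1=8, K_2=3.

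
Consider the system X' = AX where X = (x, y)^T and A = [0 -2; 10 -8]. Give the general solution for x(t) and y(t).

x(t) = C_1e^(-4t)cos(2t) + C_2e^(-4t)sin(2t), y(t) = C_1e^(-4t)sin(2t) + 2C_1e^(-4t)cos(2t) + 2C_2e^(-4t)sin(2t) - C_2e^(-4t)cos(2t)

Coefficient matrix A = [[0, -2], [10, -8]].
Characteristic polynomial det(A - λI) = λ^2 + 8λ + 20 = 0.
Eigenvalues λ = -4 ± 2i (complex conjugate pair).
For λ=-4+2i: an eigenvector is (1,2) - i(0,1) = (1, 2 - i).
A real fundamental pair from Re and Im of e^((-4+2i)t)v: X_1 = e^(-4t)(cos(2t)·(1,2) + sin(2t)·(0,1)), X_2 = e^(-4t)(sin(2t)·(1,2) - cos(2t)·(0,1)).
General solution: C_1X_1 + C_2X_2.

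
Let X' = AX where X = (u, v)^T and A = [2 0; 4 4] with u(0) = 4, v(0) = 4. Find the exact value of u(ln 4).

A = [[2,0],[4,4]]; eigenvalues λ = 2, 4.
Eigenvectors: (1,-2) for λ=2, (0,-1) for λ=4.
From the initial condition, c_1 = 4, c_2 = -12.
u(ln 4) = (4)(4^2)(1) + (-12)(4^4)(0) = 64.

64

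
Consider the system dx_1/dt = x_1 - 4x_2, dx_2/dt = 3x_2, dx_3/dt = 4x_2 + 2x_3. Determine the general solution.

Coefficient matrix A = [[1, -4, 0], [0, 3, 0], [0, 4, 2]].
det(A - λI) = 0 gives eigenvalues λ = 3, 1, 2.
For λ=3: eigenvector (-2,1,4).
For λ=1: eigenvector (1,0,0).
For λ=2: eigenvector (0,0,1).
General solution: C_1e^(3t)(-2,1,4) + C_2e^(t)(1,0,0) + C_3e^(2t)(0,0,1).

x_1(t) = -2C_1e^(3t) + C_2e^(t), x_2(t) = C_1e^(3t), x_3(t) = 4C_1e^(3t) + C_3e^(2t)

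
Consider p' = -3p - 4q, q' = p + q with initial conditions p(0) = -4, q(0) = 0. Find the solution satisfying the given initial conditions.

Coefficient matrix A = [[-3, -4], [1, 1]].
Characteristic polynomial det(A - λI) = λ^2 + 2λ + 1 = 0.
Single eigenvalue λ = -1 with algebraic multiplicity 2.
Eigenvector v = (-2,1); generalized eigenvector w with (A-λI)w=v is (3,-1).
General solution: e^(-t)[K_1·v + K_2·(t·v + w)].
Applying p(0)=-4, q(0)=0 gives K_1=-4, K_2=-4.

p(t) = 8te^(-t) - 4e^(-t), q(t) = -4te^(-t)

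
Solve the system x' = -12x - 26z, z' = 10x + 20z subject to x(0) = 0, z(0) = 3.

x(t) = -39e^(4t)sin(2t), z(t) = 24e^(4t)sin(2t) + 3e^(4t)cos(2t)

Coefficient matrix A = [[-12, -26], [10, 20]].
Characteristic polynomial det(A - λI) = λ^2 - 8λ + 20 = 0.
Eigenvalues λ = 4 ± 2i (complex conjugate pair).
For λ=4+2i: an eigenvector is (-3,2) - i(-2,1) = (-3 + 2i, 2 - i).
A real fundamental pair from Re and Im of e^((4+2i)t)v: X_1 = e^(4t)(cos(2t)·(-3,2) + sin(2t)·(-2,1)), X_2 = e^(4t)(sin(2t)·(-3,2) - cos(2t)·(-2,1)).
General solution: c_1X_1 + c_2X_2.
Applying x(0)=0, z(0)=3 gives c_1=6, c_2=9.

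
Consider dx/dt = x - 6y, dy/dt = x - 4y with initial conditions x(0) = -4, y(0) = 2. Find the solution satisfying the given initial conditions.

x(t) = -24e^(-t) + 20e^(-2t), y(t) = -8e^(-t) + 10e^(-2t)

Coefficient matrix A = [[1, -6], [1, -4]].
Characteristic polynomial det(A - λI) = λ^2 + 3λ + 2 = 0.
Eigenvalues λ = -2, -1.
For λ=-2: (A-λI) row 1 is [3, -6], so an eigenvector is (-2, -1).
For λ=-1: (A-λI) row 1 is [2, -6], so an eigenvector is (-3, -1).
General solution: K_1e^(-2t)(-2,-1) + K_2e^(-t)(-3,-1).
Applying x(0)=-4, y(0)=2 gives K_1=-10, K_2=8.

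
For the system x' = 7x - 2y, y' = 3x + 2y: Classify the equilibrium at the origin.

unstable node

A = [[7,-2],[3,2]]; det(A-λI) = λ^2 - 9λ + 20.
λ = 5, 4: both positive.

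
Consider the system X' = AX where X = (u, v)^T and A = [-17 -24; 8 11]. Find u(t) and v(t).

Coefficient matrix A = [[-17, -24], [8, 11]].
Characteristic polynomial det(A - λI) = λ^2 + 6λ + 5 = 0.
Eigenvalues λ = -5, -1.
For λ=-5: (A-λI) row 1 is [-12, -24], so an eigenvector is (2, -1).
For λ=-1: (A-λI) row 1 is [-16, -24], so an eigenvector is (-3, 2).
General solution: c_1e^(-5t)(2,-1) + c_2e^(-t)(-3,2).

u(t) = 2c_1e^(-5t) - 3c_2e^(-t), v(t) = -c_1e^(-5t) + 2c_2e^(-t)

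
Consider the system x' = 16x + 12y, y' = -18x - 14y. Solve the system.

x(t) = -2c_1e^(-2t) + c_2e^(4t), y(t) = 3c_1e^(-2t) - c_2e^(4t)

Coefficient matrix A = [[16, 12], [-18, -14]].
Characteristic polynomial det(A - λI) = λ^2 - 2λ - 8 = 0.
Eigenvalues λ = -2, 4.
For λ=-2: (A-λI) row 1 is [18, 12], so an eigenvector is (-2, 3).
For λ=4: (A-λI) row 1 is [12, 12], so an eigenvector is (1, -1).
General solution: c_1e^(-2t)(-2,3) + c_2e^(4t)(1,-1).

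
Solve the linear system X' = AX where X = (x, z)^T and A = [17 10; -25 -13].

x(t) = K_1e^(2t)sin(5t) - K_1e^(2t)cos(5t) - K_2e^(2t)sin(5t) - K_2e^(2t)cos(5t), z(t) = -K_1e^(2t)sin(5t) + 2K_1e^(2t)cos(5t) + 2K_2e^(2t)sin(5t) + K_2e^(2t)cos(5t)

Coefficient matrix A = [[17, 10], [-25, -13]].
Characteristic polynomial det(A - λI) = λ^2 - 4λ + 29 = 0.
Eigenvalues λ = 2 ± 5i (complex conjugate pair).
For λ=2+5i: an eigenvector is (-1,2) - i(1,-1) = (-1 - i, 2 + i).
A real fundamental pair from Re and Im of e^((2+5i)t)v: X_1 = e^(2t)(cos(5t)·(-1,2) + sin(5t)·(1,-1)), X_2 = e^(2t)(sin(5t)·(-1,2) - cos(5t)·(1,-1)).
General solution: K_1X_1 + K_2X_2.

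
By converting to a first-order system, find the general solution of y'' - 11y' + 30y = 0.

y(t) = K_1e^(6t) + K_2e^(5t)

Let x_1 = y, x_2 = y'. Then x_1' = x_2 and x_2' = -30x_1 + 11x_2.
A = [[0,1],[-30,11]]; det(A-λI) = λ^2 - 11λ + 30.
Eigenvalues λ = 6, 5 with eigenvectors (1,6), (1,5).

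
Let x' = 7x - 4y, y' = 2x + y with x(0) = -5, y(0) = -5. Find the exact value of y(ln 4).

-320

A = [[7,-4],[2,1]]; eigenvalues λ = 5, 3.
Eigenvectors: (2,1) for λ=5, (1,1) for λ=3.
From the initial condition, c_1 = 0, c_2 = -5.
y(ln 4) = (0)(4^5)(1) + (-5)(4^3)(1) = -320.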